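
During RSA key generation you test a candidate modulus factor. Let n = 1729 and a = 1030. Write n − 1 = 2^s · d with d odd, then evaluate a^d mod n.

1

n − 1 = 1728 = 2^6 · 27, so s = 6 and d = 27.
1030^27 mod 1729 = 1.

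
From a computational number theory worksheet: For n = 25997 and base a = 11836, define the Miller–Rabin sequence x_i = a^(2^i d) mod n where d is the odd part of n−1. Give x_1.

n − 1 = 25996 = 2^2 · 6499, so s = 2 and d = 6499.
x_0 = 11836^6499 mod 25997 = 1.
x_1 = 1^2 mod 25997 = 1.

1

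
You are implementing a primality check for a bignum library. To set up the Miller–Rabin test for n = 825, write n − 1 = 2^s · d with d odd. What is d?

103

Halving: 824 → 412 → 206 → 103; 103 is odd.
So 824 = 2^3 · 103.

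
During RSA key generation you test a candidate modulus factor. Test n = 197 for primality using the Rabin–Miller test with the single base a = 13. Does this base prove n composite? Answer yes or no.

n − 1 = 196 = 2^2 · 49, so s = 2 and d = 49.
x_0 = 13^49 mod 197 = 183.
x_0 is neither 1 nor 196, so continue squaring.
x_1 = 183^2 mod 197 = 196.
x_1 ≡ −1, so 13 is not a witness.

no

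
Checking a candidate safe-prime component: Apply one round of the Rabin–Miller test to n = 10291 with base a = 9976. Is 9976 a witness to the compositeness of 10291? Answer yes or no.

yes

n − 1 = 10290 = 2^1 · 5145, so s = 1 and d = 5145.
Repeated squaring mod 10291: 9976^1 ≡ 9976, 9976^2 ≡ 6606, 9976^4 ≡ 5396, 9976^8 ≡ 3577, 9976^16 ≡ 3216, 9976^32 ≡ 201, 9976^64 ≡ 9528, 9976^128 ≡ 5873, 9976^256 ≡ 6988, 9976^512 ≡ 1349, 9976^1024 ≡ 8585, 9976^2048 ≡ 8374, 9976^4096 ≡ 1002.
5145 = 4096 + 1024 + 16 + 8 + 1, so 9976^5145 ≡ 1002·8585·3216·3577·9976 ≡ 3365 (mod 10291).
x_0 = 9976^5145 mod 10291 = 3365.
x_0 ∉ {1, 10290} and s = 1, so 9976 is a Miller–Rabin witness and 10291 is composite.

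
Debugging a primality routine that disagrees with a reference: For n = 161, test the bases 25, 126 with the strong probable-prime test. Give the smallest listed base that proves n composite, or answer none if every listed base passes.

25

n − 1 = 160 = 2^5 · 5, so s = 5 and d = 5.
Base 25: x_0 = 25^5 mod 161 = 9. x_0 is neither 1 nor 160, so continue squaring. x_1 = 9^2 mod 161 = 81. x_2 = 81^2 mod 161 = 121. x_3 = 121^2 mod 161 = 151. x_4 = 151^2 mod 161 = 100. Reached i = s−1 = 4 without hitting −1: 25 is a Miller–Rabin witness and 161 is composite.
Base 126: x_0 = 126^5 mod 161 = 28. x_0 is neither 1 nor 160, so continue squaring. x_1 = 28^2 mod 161 = 140. x_2 = 140^2 mod 161 = 119. x_3 = 119^2 mod 161 = 154. x_4 = 154^2 mod 161 = 49. Reached i = s−1 = 4 without hitting −1: 126 is a Miller–Rabin witness and 161 is composite.
The smallest witness among the given bases is 25.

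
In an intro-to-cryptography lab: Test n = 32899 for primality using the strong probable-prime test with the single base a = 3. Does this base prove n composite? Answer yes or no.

n − 1 = 32898 = 2^1 · 16449, so s = 1 and d = 16449.
By repeated squaring, 3^16449 ≡ 25818 (mod 32899).
x_0 = 3^16449 mod 32899 = 25818.
x_0 ∉ {1, 32898} and s = 1, so 3 is a Miller–Rabin witness and 32899 is composite.

yes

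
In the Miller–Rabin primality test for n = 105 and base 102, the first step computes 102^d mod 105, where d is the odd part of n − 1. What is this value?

102

n − 1 = 104 = 2^3 · 13, so s = 3 and d = 13.
Repeated squaring mod 105: 102^1 ≡ 102, 102^2 ≡ 9, 102^4 ≡ 81, 102^8 ≡ 51.
13 = 8 + 4 + 1, so 102^13 ≡ 51·81·102 ≡ 102 (mod 105).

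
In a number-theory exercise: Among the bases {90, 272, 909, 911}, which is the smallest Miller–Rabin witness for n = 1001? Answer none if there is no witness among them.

n − 1 = 1000 = 2^3 · 125, so s = 3 and d = 125.
Base 90: x_0 = 90^125 mod 1001 = 1000. x_0 = 1000 ≡ −1, so 90 is not a witness.
Base 272: x_0 = 272^125 mod 1001 = 1000. x_0 = 1000 ≡ −1, so 272 is not a witness.
Base 909: x_0 = 909^125 mod 1001 = 1000. x_0 = 1000 ≡ −1, so 909 is not a witness.
Base 911: x_0 = 911^125 mod 1001 = 1. x_0 = 1, so 911 is not a witness.
No listed base is a witness for 1001.

none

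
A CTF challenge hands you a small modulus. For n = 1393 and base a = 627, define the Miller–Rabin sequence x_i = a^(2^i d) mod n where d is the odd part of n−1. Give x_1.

n − 1 = 1392 = 2^4 · 87, so s = 4 and d = 87.
x_0 = 627^87 mod 1393 = 652.
x_1 = 652^2 mod 1393 = 239.

239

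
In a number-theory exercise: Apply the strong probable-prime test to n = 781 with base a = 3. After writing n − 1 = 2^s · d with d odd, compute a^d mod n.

529

n − 1 = 780 = 2^2 · 195, so s = 2 and d = 195.
3^195 mod 781 = 529.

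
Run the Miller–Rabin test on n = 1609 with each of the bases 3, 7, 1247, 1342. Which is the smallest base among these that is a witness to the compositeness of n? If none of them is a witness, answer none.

n − 1 = 1608 = 2^3 · 201, so s = 3 and d = 201.
Base 3: x_0 = 3^201 mod 1609 = 523. x_0 is neither 1 nor 1608, so continue squaring. x_1 = 523^2 mod 1609 = 1608. x_1 ≡ −1, so 3 is not a witness.
Base 7: x_0 = 7^201 mod 1609 = 979. x_0 is neither 1 nor 1608, so continue squaring. x_1 = 979^2 mod 1609 = 1086. x_2 = 1086^2 mod 1609 = 1608. x_2 ≡ −1, so 7 is not a witness.
Base 1247: x_0 = 1247^201 mod 1609 = 1. x_0 = 1, so 1247 is not a witness.
Base 1342: x_0 = 1342^201 mod 1609 = 1254. x_0 is neither 1 nor 1608, so continue squaring. x_1 = 1254^2 mod 1609 = 523. x_2 = 523^2 mod 1609 = 1608. x_2 ≡ −1, so 1342 is not a witness.
No listed base is a witness for 1609.

none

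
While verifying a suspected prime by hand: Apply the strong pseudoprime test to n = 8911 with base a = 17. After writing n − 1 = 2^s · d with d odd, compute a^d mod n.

n − 1 = 8910 = 2^1 · 4455, so s = 1 and d = 4455.
17^4455 mod 8911 = 2547.

2547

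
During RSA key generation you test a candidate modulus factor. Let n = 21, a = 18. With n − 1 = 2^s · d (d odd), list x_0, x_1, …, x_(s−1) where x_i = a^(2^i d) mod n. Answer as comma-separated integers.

9, 18

n − 1 = 20 = 2^2 · 5, so s = 2 and d = 5.
x_0 = 18^5 mod 21 = 9.
x_1 = 9^2 mod 21 = 18.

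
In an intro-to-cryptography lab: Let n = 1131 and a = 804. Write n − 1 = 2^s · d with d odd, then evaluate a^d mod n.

843

n − 1 = 1130 = 2^1 · 565, so s = 1 and d = 565.
804^565 mod 1131 = 843.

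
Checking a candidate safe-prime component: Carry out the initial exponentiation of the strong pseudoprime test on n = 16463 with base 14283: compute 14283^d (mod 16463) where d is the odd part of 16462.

15301

n − 1 = 16462 = 2^1 · 8231, so s = 1 and d = 8231.
By repeated squaring, 14283^8231 ≡ 15301 (mod 16463).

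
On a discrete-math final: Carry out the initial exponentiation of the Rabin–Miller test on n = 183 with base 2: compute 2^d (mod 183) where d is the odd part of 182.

59

n − 1 = 182 = 2^1 · 91, so s = 1 and d = 91.
2^91 mod 183 = 59.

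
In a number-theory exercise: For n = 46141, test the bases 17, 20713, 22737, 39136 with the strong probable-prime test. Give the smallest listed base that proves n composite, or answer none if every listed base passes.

n − 1 = 46140 = 2^2 · 11535, so s = 2 and d = 11535.
Base 17: x_0 = 17^11535 mod 46141 = 6745. x_0 is neither 1 nor 46140, so continue squaring. x_1 = 6745^2 mod 46141 = 46140. x_1 ≡ −1, so 17 is not a witness.
Base 20713: x_0 = 20713^11535 mod 46141 = 6745. x_0 is neither 1 nor 46140, so continue squaring. x_1 = 6745^2 mod 46141 = 46140. x_1 ≡ −1, so 20713 is not a witness.
Base 22737: x_0 = 22737^11535 mod 46141 = 1. x_0 = 1, so 22737 is not a witness.
Base 39136: x_0 = 39136^11535 mod 46141 = 39396. x_0 is neither 1 nor 46140, so continue squaring. x_1 = 39396^2 mod 46141 = 46140. x_1 ≡ −1, so 39136 is not a witness.
No listed base is a witness for 46141.

none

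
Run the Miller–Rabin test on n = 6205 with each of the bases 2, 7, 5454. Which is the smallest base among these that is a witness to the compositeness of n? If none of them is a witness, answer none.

2

n − 1 = 6204 = 2^2 · 1551, so s = 2 and d = 1551.
Base 2: x_0 = 2^1551 mod 6205 = 5483. x_0 is neither 1 nor 6204, so continue squaring. x_1 = 5483^2 mod 6205 = 64. Reached i = s−1 = 1 without hitting −1: 2 is a Miller–Rabin witness and 6205 is composite.
Base 7: x_0 = 7^1551 mod 6205 = 1263. x_0 is neither 1 nor 6204, so continue squaring. x_1 = 1263^2 mod 6205 = 484. Reached i = s−1 = 1 without hitting −1: 7 is a Miller–Rabin witness and 6205 is composite.
Base 5454: x_0 = 5454^1551 mod 6205 = 2034. x_0 is neither 1 nor 6204, so continue squaring. x_1 = 2034^2 mod 6205 = 4626. Reached i = s−1 = 1 without hitting −1: 5454 is a Miller–Rabin witness and 6205 is composite.
The smallest witness among the given bases is 2.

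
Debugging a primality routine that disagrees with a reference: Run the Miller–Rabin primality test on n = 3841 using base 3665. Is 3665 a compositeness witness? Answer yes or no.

yes

n − 1 = 3840 = 2^8 · 15, so s = 8 and d = 15.
Repeated squaring mod 3841: 3665^1 ≡ 3665, 3665^2 ≡ 248, 3665^4 ≡ 48, 3665^8 ≡ 2304.
15 = 8 + 4 + 2 + 1, so 3665^15 ≡ 2304·48·248·3665 ≡ 3360 (mod 3841).
x_0 = 3665^15 mod 3841 = 3360.
x_0 is neither 1 nor 3840, so continue squaring.
x_1 = 3360^2 mod 3841 = 901.
x_2 = 901^2 mod 3841 = 1350.
x_3 = 1350^2 mod 3841 = 1866.
x_4 = 1866^2 mod 3841 = 2010.
x_5 = 2010^2 mod 3841 = 3209.
x_6 = 3209^2 mod 3841 = 3801.
x_7 = 3801^2 mod 3841 = 1600.
Reached i = s−1 = 7 without hitting −1: 3665 is a Miller–Rabin witness and 3841 is composite.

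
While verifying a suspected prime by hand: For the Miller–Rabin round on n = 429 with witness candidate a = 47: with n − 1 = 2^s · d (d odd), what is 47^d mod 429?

317

n − 1 = 428 = 2^2 · 107, so s = 2 and d = 107.
47^107 mod 429 = 317.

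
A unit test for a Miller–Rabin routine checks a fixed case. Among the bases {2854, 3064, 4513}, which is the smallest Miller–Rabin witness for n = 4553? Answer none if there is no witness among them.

n − 1 = 4552 = 2^3 · 569, so s = 3 and d = 569.
Base 2854: x_0 = 2854^569 mod 4553 = 2854. x_0 is neither 1 nor 4552, so continue squaring. x_1 = 2854^2 mod 4553 = 4552. x_1 ≡ −1, so 2854 is not a witness.
Base 3064: x_0 = 3064^569 mod 4553 = 2476. x_0 is neither 1 nor 4552, so continue squaring. x_1 = 2476^2 mod 4553 = 2238. x_2 = 2238^2 mod 4553 = 344. Reached i = s−1 = 2 without hitting −1: 3064 is a Miller–Rabin witness and 4553 is composite.
Base 4513: x_0 = 4513^569 mod 4553 = 810. x_0 is neither 1 nor 4552, so continue squaring. x_1 = 810^2 mod 4553 = 468. x_2 = 468^2 mod 4553 = 480. Reached i = s−1 = 2 without hitting −1: 4513 is a Miller–Rabin witness and 4553 is composite.
The smallest witness among the given bases is 3064.

3064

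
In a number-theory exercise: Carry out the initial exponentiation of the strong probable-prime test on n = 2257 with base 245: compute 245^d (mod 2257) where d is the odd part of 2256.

n − 1 = 2256 = 2^4 · 141, so s = 4 and d = 141.
By repeated squaring, 245^141 ≡ 672 (mod 2257).

672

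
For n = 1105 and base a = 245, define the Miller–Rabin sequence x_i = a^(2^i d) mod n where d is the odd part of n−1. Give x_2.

820

n − 1 = 1104 = 2^4 · 69, so s = 4 and d = 69.
Repeated squaring mod 1105: 245^1 ≡ 245, 245^2 ≡ 355, 245^4 ≡ 55, 245^8 ≡ 815, 245^16 ≡ 120, 245^32 ≡ 35, 245^64 ≡ 120.
69 = 64 + 4 + 1, so 245^69 ≡ 120·55·245 ≡ 385 (mod 1105).
x_0 = 385.
x_1 = 385^2 mod 1105 = 155.
x_2 = 155^2 mod 1105 = 820.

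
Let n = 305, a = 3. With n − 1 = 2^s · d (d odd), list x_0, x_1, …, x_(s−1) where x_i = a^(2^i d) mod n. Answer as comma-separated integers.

102, 34, 241, 131

n − 1 = 304 = 2^4 · 19, so s = 4 and d = 19.
x_0 = 3^19 mod 305 = 102.
x_1 = 102^2 mod 305 = 34.
x_2 = 34^2 mod 305 = 241.
x_3 = 241^2 mod 305 = 131.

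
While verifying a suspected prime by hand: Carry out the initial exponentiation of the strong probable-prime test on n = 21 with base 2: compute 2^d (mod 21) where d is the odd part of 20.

n − 1 = 20 = 2^2 · 5, so s = 2 and d = 5.
2^5 mod 21 = 11.

11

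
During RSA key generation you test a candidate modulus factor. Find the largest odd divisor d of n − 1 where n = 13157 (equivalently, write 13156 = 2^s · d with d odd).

Halving: 13156 → 6578 → 3289; 3289 is odd.
So 13156 = 2^2 · 3289.

3289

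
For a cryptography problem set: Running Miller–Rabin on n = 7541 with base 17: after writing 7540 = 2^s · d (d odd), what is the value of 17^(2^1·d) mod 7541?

n − 1 = 7540 = 2^2 · 1885, so s = 2 and d = 1885.
x_0 = 17^1885 mod 7541 = 2867.
x_1 = 2867^2 mod 7541 = 7540.

7540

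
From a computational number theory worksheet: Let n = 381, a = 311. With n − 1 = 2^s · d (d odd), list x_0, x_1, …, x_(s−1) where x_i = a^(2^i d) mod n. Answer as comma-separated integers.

n − 1 = 380 = 2^2 · 95, so s = 2 and d = 95.
x_0 = 311^95 mod 381 = 236.
x_1 = 236^2 mod 381 = 70.

236, 70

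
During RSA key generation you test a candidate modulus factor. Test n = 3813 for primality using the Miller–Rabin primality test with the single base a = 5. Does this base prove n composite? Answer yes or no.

n − 1 = 3812 = 2^2 · 953, so s = 2 and d = 953.
Repeated squaring mod 3813: 5^1 ≡ 5, 5^2 ≡ 25, 5^4 ≡ 625, 5^8 ≡ 1699, 5^16 ≡ 160, 5^32 ≡ 2722, 5^64 ≡ 625, 5^128 ≡ 1699, 5^256 ≡ 160, 5^512 ≡ 2722.
953 = 512 + 256 + 128 + 32 + 16 + 8 + 1, so 5^953 ≡ 2722·160·1699·2722·160·1699·5 ≡ 3032 (mod 3813).
x_0 = 5^953 mod 3813 = 3032.
x_0 is neither 1 nor 3812, so continue squaring.
x_1 = 3032^2 mod 3813 = 3694.
Reached i = s−1 = 1 without hitting −1: 5 is a Miller–Rabin witness and 3813 is composite.

yes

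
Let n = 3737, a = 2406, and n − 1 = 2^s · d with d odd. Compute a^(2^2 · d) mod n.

1814

n − 1 = 3736 = 2^3 · 467, so s = 3 and d = 467.
x_0 = 2406^467 mod 3737 = 2110.
x_1 = 2110^2 mod 3737 = 1333.
x_2 = 1333^2 mod 3737 = 1814.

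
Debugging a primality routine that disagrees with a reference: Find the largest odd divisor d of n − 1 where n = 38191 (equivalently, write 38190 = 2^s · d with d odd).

19095

Halving: 38190 → 19095; 19095 is odd.
So 38190 = 2^1 · 19095.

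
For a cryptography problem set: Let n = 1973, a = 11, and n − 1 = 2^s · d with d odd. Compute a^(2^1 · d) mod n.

1

n − 1 = 1972 = 2^2 · 493, so s = 2 and d = 493.
Repeated squaring mod 1973: 11^1 ≡ 11, 11^2 ≡ 121, 11^4 ≡ 830, 11^8 ≡ 323, 11^16 ≡ 1733, 11^32 ≡ 383, 11^64 ≡ 687, 11^128 ≡ 422, 11^256 ≡ 514.
493 = 256 + 128 + 64 + 32 + 8 + 4 + 1, so 11^493 ≡ 514·422·687·383·323·830·11 ≡ 1972 (mod 1973).
x_0 = 1972.
x_1 = 1972^2 mod 1973 = 1.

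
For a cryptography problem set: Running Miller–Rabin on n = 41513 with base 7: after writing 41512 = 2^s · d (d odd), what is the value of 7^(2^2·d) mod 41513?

n − 1 = 41512 = 2^3 · 5189, so s = 3 and d = 5189.
x_0 = 7^5189 mod 41513 = 23257.
x_1 = 23257^2 mod 41513 = 15172.
x_2 = 15172^2 mod 41513 = 41512.

41512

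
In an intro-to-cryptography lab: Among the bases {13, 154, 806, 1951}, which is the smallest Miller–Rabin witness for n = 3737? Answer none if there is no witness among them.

13

n − 1 = 3736 = 2^3 · 467, so s = 3 and d = 467.
Base 13: x_0 = 13^467 mod 3737 = 279. x_0 is neither 1 nor 3736, so continue squaring. x_1 = 279^2 mod 3737 = 3101. x_2 = 3101^2 mod 3737 = 900. Reached i = s−1 = 2 without hitting −1: 13 is a Miller–Rabin witness and 3737 is composite.
Base 154: x_0 = 154^467 mod 3737 = 3102. x_0 is neither 1 nor 3736, so continue squaring. x_1 = 3102^2 mod 3737 = 3366. x_2 = 3366^2 mod 3737 = 3109. Reached i = s−1 = 2 without hitting −1: 154 is a Miller–Rabin witness and 3737 is composite.
Base 806: x_0 = 806^467 mod 3737 = 2095. x_0 is neither 1 nor 3736, so continue squaring. x_1 = 2095^2 mod 3737 = 1787. x_2 = 1787^2 mod 3737 = 1971. Reached i = s−1 = 2 without hitting −1: 806 is a Miller–Rabin witness and 3737 is composite.
Base 1951: x_0 = 1951^467 mod 3737 = 2564. x_0 is neither 1 nor 3736, so continue squaring. x_1 = 2564^2 mod 3737 = 713. x_2 = 713^2 mod 3737 = 137. Reached i = s−1 = 2 without hitting −1: 1951 is a Miller–Rabin witness and 3737 is composite.
The smallest witness among the given bases is 13.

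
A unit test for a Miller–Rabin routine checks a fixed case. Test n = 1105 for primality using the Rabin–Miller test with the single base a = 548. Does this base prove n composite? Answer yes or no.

no

n − 1 = 1104 = 2^4 · 69, so s = 4 and d = 69.
x_0 = 548^69 mod 1105 = 1058.
x_0 is neither 1 nor 1104, so continue squaring.
x_1 = 1058^2 mod 1105 = 1104.
x_1 ≡ −1, so 548 is not a witness.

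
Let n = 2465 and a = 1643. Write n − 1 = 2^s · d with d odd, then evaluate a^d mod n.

n − 1 = 2464 = 2^5 · 77, so s = 5 and d = 77.
Repeated squaring mod 2465: 1643^1 ≡ 1643, 1643^2 ≡ 274, 1643^4 ≡ 1126, 1643^8 ≡ 866, 1643^16 ≡ 596, 1643^32 ≡ 256, 1643^64 ≡ 1446.
77 = 64 + 8 + 4 + 1, so 1643^77 ≡ 1446·866·1126·1643 ≡ 568 (mod 2465).

568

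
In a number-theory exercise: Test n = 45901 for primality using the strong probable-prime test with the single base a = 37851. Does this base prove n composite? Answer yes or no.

yes

n − 1 = 45900 = 2^2 · 11475, so s = 2 and d = 11475.
x_0 = 37851^11475 mod 45901 = 26977.
x_0 is neither 1 nor 45900, so continue squaring.
x_1 = 26977^2 mod 45901 = 44075.
Reached i = s−1 = 1 without hitting −1: 37851 is a Miller–Rabin witness and 45901 is composite.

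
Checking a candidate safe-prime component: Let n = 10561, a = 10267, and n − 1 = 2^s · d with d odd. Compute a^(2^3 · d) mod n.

n − 1 = 10560 = 2^6 · 165, so s = 6 and d = 165.
x_0 = 10267^165 mod 10561 = 7081.
x_1 = 7081^2 mod 10561 = 7494.
x_2 = 7494^2 mod 10561 = 7199.
x_3 = 7199^2 mod 10561 = 2774.

2774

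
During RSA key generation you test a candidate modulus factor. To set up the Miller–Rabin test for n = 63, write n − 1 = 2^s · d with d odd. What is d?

31

Halving: 62 → 31; 31 is odd.
So 62 = 2^1 · 31.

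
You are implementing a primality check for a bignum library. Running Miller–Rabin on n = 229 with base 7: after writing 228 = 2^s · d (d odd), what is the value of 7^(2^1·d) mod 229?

228

n − 1 = 228 = 2^2 · 57, so s = 2 and d = 57.
x_0 = 7^57 mod 229 = 107.
x_1 = 107^2 mod 229 = 228.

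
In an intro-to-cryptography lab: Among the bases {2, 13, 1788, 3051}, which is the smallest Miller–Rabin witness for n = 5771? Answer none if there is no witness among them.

2

n − 1 = 5770 = 2^1 · 2885, so s = 1 and d = 2885.
Base 2: x_0 = 2^2885 mod 5771 = 3250. x_0 ∉ {1, 5770} and s = 1, so 2 is a Miller–Rabin witness and 5771 is composite.
Base 13: x_0 = 13^2885 mod 5771 = 3087. x_0 ∉ {1, 5770} and s = 1, so 13 is a Miller–Rabin witness and 5771 is composite.
Base 1788: x_0 = 1788^2885 mod 5771 = 3586. x_0 ∉ {1, 5770} and s = 1, so 1788 is a Miller–Rabin witness and 5771 is composite.
Base 3051: x_0 = 3051^2885 mod 5771 = 2239. x_0 ∉ {1, 5770} and s = 1, so 3051 is a Miller–Rabin witness and 5771 is composite.
The smallest witness among the given bases is 2.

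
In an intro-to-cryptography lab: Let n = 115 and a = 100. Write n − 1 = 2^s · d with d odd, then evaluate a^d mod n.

n − 1 = 114 = 2^1 · 57, so s = 1 and d = 57.
Repeated squaring mod 115: 100^1 ≡ 100, 100^2 ≡ 110, 100^4 ≡ 25, 100^8 ≡ 50, 100^16 ≡ 85, 100^32 ≡ 95.
57 = 32 + 16 + 8 + 1, so 100^57 ≡ 95·85·50·100 ≡ 110 (mod 115).

110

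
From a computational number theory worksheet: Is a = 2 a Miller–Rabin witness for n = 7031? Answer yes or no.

n − 1 = 7030 = 2^1 · 3515, so s = 1 and d = 3515.
x_0 = 2^3515 mod 7031 = 5404.
x_0 ∉ {1, 7030} and s = 1, so 2 is a Miller–Rabin witness and 7031 is composite.

yes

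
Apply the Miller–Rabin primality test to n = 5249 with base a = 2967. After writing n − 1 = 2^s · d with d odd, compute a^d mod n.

n − 1 = 5248 = 2^7 · 41, so s = 7 and d = 41.
Repeated squaring mod 5249: 2967^1 ≡ 2967, 2967^2 ≡ 516, 2967^4 ≡ 3806, 2967^8 ≡ 3645, 2967^16 ≡ 806, 2967^32 ≡ 4009.
41 = 32 + 8 + 1, so 2967^41 ≡ 4009·3645·2967 ≡ 3580 (mod 5249).

3580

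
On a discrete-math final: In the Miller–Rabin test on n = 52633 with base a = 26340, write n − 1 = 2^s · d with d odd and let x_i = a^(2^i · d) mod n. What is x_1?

44703

n − 1 = 52632 = 2^3 · 6579, so s = 3 and d = 6579.
x_0 = 26340^6579 mod 52633 = 720.
x_1 = 720^2 mod 52633 = 44703.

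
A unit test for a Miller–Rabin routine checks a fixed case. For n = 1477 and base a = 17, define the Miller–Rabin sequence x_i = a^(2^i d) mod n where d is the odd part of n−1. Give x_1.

995

n − 1 = 1476 = 2^2 · 369, so s = 2 and d = 369.
x_0 = 17^369 mod 1477 = 1294.
x_1 = 1294^2 mod 1477 = 995.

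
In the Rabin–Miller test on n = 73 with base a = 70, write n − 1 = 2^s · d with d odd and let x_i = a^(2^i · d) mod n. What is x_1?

72

n − 1 = 72 = 2^3 · 9, so s = 3 and d = 9.
x_0 = 70^9 mod 73 = 27.
x_1 = 27^2 mod 73 = 72.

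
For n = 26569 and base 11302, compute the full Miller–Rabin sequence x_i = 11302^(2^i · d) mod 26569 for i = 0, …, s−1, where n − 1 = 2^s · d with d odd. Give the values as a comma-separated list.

4565, 9129, 18257

n − 1 = 26568 = 2^3 · 3321, so s = 3 and d = 3321.
x_0 = 11302^3321 mod 26569 = 4565.
x_1 = 4565^2 mod 26569 = 9129.
x_2 = 9129^2 mod 26569 = 18257.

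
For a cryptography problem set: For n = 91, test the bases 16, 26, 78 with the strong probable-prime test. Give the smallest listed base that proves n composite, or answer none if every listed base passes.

n − 1 = 90 = 2^1 · 45, so s = 1 and d = 45.
Base 16: x_0 = 16^45 mod 91 = 1. x_0 = 1, so 16 is not a witness.
Base 26: x_0 = 26^45 mod 91 = 13. x_0 ∉ {1, 90} and s = 1, so 26 is a Miller–Rabin witness and 91 is composite.
Base 78: x_0 = 78^45 mod 91 = 78. x_0 ∉ {1, 90} and s = 1, so 78 is a Miller–Rabin witness and 91 is composite.
The smallest witness among the given bases is 26.

26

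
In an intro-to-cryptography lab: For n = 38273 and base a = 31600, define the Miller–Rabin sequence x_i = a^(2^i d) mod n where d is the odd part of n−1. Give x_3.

24547

n − 1 = 38272 = 2^7 · 299, so s = 7 and d = 299.
Repeated squaring mod 38273: 31600^1 ≡ 31600, 31600^2 ≡ 17430, 31600^4 ≡ 32099, 31600^8 ≡ 36641, 31600^16 ≡ 22587, 31600^32 ≡ 31752, 31600^64 ≡ 2138, 31600^128 ≡ 16557, 31600^256 ≡ 23023.
299 = 256 + 32 + 8 + 2 + 1, so 31600^299 ≡ 23023·31752·36641·17430·31600 ≡ 6055 (mod 38273).
x_0 = 6055.
x_1 = 6055^2 mod 38273 = 35764.
x_2 = 35764^2 mod 38273 = 18309.
x_3 = 18309^2 mod 38273 = 24547.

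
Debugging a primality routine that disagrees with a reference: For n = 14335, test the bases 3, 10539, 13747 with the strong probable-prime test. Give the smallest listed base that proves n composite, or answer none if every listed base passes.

3

n − 1 = 14334 = 2^1 · 7167, so s = 1 and d = 7167.
Base 3: x_0 = 3^7167 mod 14335 = 8897. x_0 ∉ {1, 14334} and s = 1, so 3 is a Miller–Rabin witness and 14335 is composite.
Base 10539: x_0 = 10539^7167 mod 14335 = 10554. x_0 ∉ {1, 14334} and s = 1, so 10539 is a Miller–Rabin witness and 14335 is composite.
Base 13747: x_0 = 13747^7167 mod 14335 = 8183. x_0 ∉ {1, 14334} and s = 1, so 13747 is a Miller–Rabin witness and 14335 is composite.
The smallest witness among the given bases is 3.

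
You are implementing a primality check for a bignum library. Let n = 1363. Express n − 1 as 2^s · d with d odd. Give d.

681

Halving: 1362 → 681; 681 is odd.
So 1362 = 2^1 · 681.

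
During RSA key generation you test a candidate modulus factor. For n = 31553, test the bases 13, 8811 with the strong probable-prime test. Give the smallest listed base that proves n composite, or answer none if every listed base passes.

13

n − 1 = 31552 = 2^6 · 493, so s = 6 and d = 493.
Base 13: x_0 = 13^493 mod 31553 = 30044. x_0 is neither 1 nor 31552, so continue squaring. x_1 = 30044^2 mod 31553 = 5265. x_2 = 5265^2 mod 31553 = 16691. x_3 = 16691^2 mod 31553 = 8044. x_4 = 8044^2 mod 31553 = 22286. x_5 = 22286^2 mod 31553 = 21576. Reached i = s−1 = 5 without hitting −1: 13 is a Miller–Rabin witness and 31553 is composite.
Base 8811: x_0 = 8811^493 mod 31553 = 18661. x_0 is neither 1 nor 31552, so continue squaring. x_1 = 18661^2 mod 31553 = 14013. x_2 = 14013^2 mod 31553 = 9850. x_3 = 9850^2 mod 31553 = 28578. x_4 = 28578^2 mod 31553 = 15785. x_5 = 15785^2 mod 31553 = 23737. Reached i = s−1 = 5 without hitting −1: 8811 is a Miller–Rabin witness and 31553 is composite.
The smallest witness among the given bases is 13.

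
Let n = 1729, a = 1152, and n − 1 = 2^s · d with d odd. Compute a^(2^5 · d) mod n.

n − 1 = 1728 = 2^6 · 27, so s = 6 and d = 27.
x_0 = 1152^27 mod 1729 = 512.
x_1 = 512^2 mod 1729 = 1065.
x_2 = 1065^2 mod 1729 = 1.
x_3 = 1^2 mod 1729 = 1.
x_4 = 1^2 mod 1729 = 1.
x_5 = 1^2 mod 1729 = 1.

1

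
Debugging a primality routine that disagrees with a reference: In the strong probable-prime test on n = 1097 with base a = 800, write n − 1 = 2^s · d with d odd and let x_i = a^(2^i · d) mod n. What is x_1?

n − 1 = 1096 = 2^3 · 137, so s = 3 and d = 137.
Repeated squaring mod 1097: 800^1 ≡ 800, 800^2 ≡ 449, 800^4 ≡ 850, 800^8 ≡ 674, 800^16 ≡ 118, 800^32 ≡ 760, 800^64 ≡ 578, 800^128 ≡ 596.
137 = 128 + 8 + 1, so 800^137 ≡ 596·674·800 ≡ 341 (mod 1097).
x_0 = 341.
x_1 = 341^2 mod 1097 = 1096.

1096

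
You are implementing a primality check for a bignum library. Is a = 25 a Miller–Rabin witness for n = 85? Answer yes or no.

n − 1 = 84 = 2^2 · 21, so s = 2 and d = 21.
Repeated squaring mod 85: 25^1 ≡ 25, 25^2 ≡ 30, 25^4 ≡ 50, 25^8 ≡ 35, 25^16 ≡ 35.
21 = 16 + 4 + 1, so 25^21 ≡ 35·50·25 ≡ 60 (mod 85).
x_0 = 25^21 mod 85 = 60.
x_0 is neither 1 nor 84, so continue squaring.
x_1 = 60^2 mod 85 = 30.
Reached i = s−1 = 1 without hitting −1: 25 is a Miller–Rabin witness and 85 is composite.

yes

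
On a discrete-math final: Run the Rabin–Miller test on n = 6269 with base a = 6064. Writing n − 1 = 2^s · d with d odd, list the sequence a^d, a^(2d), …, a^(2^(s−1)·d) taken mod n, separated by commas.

1, 1

n − 1 = 6268 = 2^2 · 1567, so s = 2 and d = 1567.
x_0 = 6064^1567 mod 6269 = 1.
x_1 = 1^2 mod 6269 = 1.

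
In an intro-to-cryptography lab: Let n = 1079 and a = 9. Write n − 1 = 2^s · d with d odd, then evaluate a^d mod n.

822

n − 1 = 1078 = 2^1 · 539, so s = 1 and d = 539.
9^539 mod 1079 = 822.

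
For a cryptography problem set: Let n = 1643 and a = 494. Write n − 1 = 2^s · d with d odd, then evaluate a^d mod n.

29

n − 1 = 1642 = 2^1 · 821, so s = 1 and d = 821.
Repeated squaring mod 1643: 494^1 ≡ 494, 494^2 ≡ 872, 494^4 ≡ 1318, 494^8 ≡ 473, 494^16 ≡ 281, 494^32 ≡ 97, 494^64 ≡ 1194, 494^128 ≡ 1155, 494^256 ≡ 1552, 494^512 ≡ 66.
821 = 512 + 256 + 32 + 16 + 4 + 1, so 494^821 ≡ 66·1552·97·281·1318·494 ≡ 29 (mod 1643).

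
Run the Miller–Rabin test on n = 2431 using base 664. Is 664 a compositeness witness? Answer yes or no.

n − 1 = 2430 = 2^1 · 1215, so s = 1 and d = 1215.
Repeated squaring mod 2431: 664^1 ≡ 664, 664^2 ≡ 885, 664^4 ≡ 443, 664^8 ≡ 1769, 664^16 ≡ 664, 664^32 ≡ 885, 664^64 ≡ 443, 664^128 ≡ 1769, 664^256 ≡ 664, 664^512 ≡ 885, 664^1024 ≡ 443.
1215 = 1024 + 128 + 32 + 16 + 8 + 4 + 2 + 1, so 664^1215 ≡ 443·1769·885·664·1769·443·885·664 ≡ 1 (mod 2431).
x_0 = 664^1215 mod 2431 = 1.
x_0 = 1, so 664 is not a witness.

no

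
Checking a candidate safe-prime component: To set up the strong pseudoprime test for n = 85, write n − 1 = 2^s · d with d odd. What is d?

21

Halving: 84 → 42 → 21; 21 is odd.
So 84 = 2^2 · 21.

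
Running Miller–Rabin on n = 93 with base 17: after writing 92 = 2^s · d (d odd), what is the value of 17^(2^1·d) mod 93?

76

n − 1 = 92 = 2^2 · 23, so s = 2 and d = 23.
x_0 = 17^23 mod 93 = 44.
x_1 = 44^2 mod 93 = 76.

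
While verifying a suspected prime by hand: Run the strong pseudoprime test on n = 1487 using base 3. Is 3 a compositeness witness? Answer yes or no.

n − 1 = 1486 = 2^1 · 743, so s = 1 and d = 743.
Repeated squaring mod 1487: 3^1 ≡ 3, 3^2 ≡ 9, 3^4 ≡ 81, 3^8 ≡ 613, 3^16 ≡ 1045, 3^32 ≡ 567, 3^64 ≡ 297, 3^128 ≡ 476, 3^256 ≡ 552, 3^512 ≡ 1356.
743 = 512 + 128 + 64 + 32 + 4 + 2 + 1, so 3^743 ≡ 1356·476·297·567·81·9·3 ≡ 1 (mod 1487).
x_0 = 3^743 mod 1487 = 1.
x_0 = 1, so 3 is not a witness.

no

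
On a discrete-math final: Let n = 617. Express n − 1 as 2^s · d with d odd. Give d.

Halving: 616 → 308 → 154 → 77; 77 is odd.
So 616 = 2^3 · 77.

77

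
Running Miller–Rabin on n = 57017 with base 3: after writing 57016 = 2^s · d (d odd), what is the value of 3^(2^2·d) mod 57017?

40827

n − 1 = 57016 = 2^3 · 7127, so s = 3 and d = 7127.
Repeated squaring mod 57017: 3^1 ≡ 3, 3^2 ≡ 9, 3^4 ≡ 81, 3^8 ≡ 6561, 3^16 ≡ 55903, 3^32 ≡ 43639, 3^64 ≡ 51538, 3^128 ≡ 28499, 3^256 ≡ 42853, 3^512 ≡ 33090, 3^1024 ≡ 50649, 3^2048 ≡ 12337, 3^4096 ≡ 23196.
7127 = 4096 + 2048 + 512 + 256 + 128 + 64 + 16 + 4 + 2 + 1, so 3^7127 ≡ 23196·12337·33090·42853·28499·51538·55903·81·9·3 ≡ 19006 (mod 57017).
x_0 = 19006.
x_1 = 19006^2 mod 57017 = 25341.
x_2 = 25341^2 mod 57017 = 40827.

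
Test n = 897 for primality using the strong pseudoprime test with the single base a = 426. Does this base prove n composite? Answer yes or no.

yes

n − 1 = 896 = 2^7 · 7, so s = 7 and d = 7.
x_0 = 426^7 mod 897 = 660.
x_0 is neither 1 nor 896, so continue squaring.
x_1 = 660^2 mod 897 = 555.
x_2 = 555^2 mod 897 = 354.
x_3 = 354^2 mod 897 = 633.
x_4 = 633^2 mod 897 = 627.
x_5 = 627^2 mod 897 = 243.
x_6 = 243^2 mod 897 = 744.
Reached i = s−1 = 6 without hitting −1: 426 is a Miller–Rabin witness and 897 is composite.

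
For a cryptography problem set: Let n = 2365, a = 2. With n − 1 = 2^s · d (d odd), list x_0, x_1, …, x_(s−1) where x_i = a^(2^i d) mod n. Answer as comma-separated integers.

n − 1 = 2364 = 2^2 · 591, so s = 2 and d = 591.
x_0 = 2^591 mod 2365 = 2158.
x_1 = 2158^2 mod 2365 = 279.

2158, 279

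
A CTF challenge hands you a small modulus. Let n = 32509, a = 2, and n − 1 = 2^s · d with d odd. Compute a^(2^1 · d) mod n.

7829

n − 1 = 32508 = 2^2 · 8127, so s = 2 and d = 8127.
x_0 = 2^8127 mod 32509 = 6972.
x_1 = 6972^2 mod 32509 = 7829.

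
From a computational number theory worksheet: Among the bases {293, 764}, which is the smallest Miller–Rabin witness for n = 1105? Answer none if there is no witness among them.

none

n − 1 = 1104 = 2^4 · 69, so s = 4 and d = 69.
Base 293: x_0 = 293^69 mod 1105 = 463. x_0 is neither 1 nor 1104, so continue squaring. x_1 = 463^2 mod 1105 = 1104. x_1 ≡ −1, so 293 is not a witness.
Base 764: x_0 = 764^69 mod 1105 = 1104. x_0 = 1104 ≡ −1, so 764 is not a witness.
No listed base is a witness for 1105.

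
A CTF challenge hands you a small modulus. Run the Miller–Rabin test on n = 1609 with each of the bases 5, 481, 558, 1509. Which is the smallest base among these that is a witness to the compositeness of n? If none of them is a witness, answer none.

none

n − 1 = 1608 = 2^3 · 201, so s = 3 and d = 201.
Base 5: x_0 = 5^201 mod 1609 = 1. x_0 = 1, so 5 is not a witness.
Base 481: x_0 = 481^201 mod 1609 = 630. x_0 is neither 1 nor 1608, so continue squaring. x_1 = 630^2 mod 1609 = 1086. x_2 = 1086^2 mod 1609 = 1608. x_2 ≡ −1, so 481 is not a witness.
Base 558: x_0 = 558^201 mod 1609 = 1086. x_0 is neither 1 nor 1608, so continue squaring. x_1 = 1086^2 mod 1609 = 1608. x_1 ≡ −1, so 558 is not a witness.
Base 1509: x_0 = 1509^201 mod 1609 = 1608. x_0 = 1608 ≡ −1, so 1509 is not a witness.
No listed base is a witness for 1609.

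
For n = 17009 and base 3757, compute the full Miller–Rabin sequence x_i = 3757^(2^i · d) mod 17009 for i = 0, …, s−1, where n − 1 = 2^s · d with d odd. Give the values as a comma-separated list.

n − 1 = 17008 = 2^4 · 1063, so s = 4 and d = 1063.
x_0 = 3757^1063 mod 17009 = 4192.
x_1 = 4192^2 mod 17009 = 2567.
x_2 = 2567^2 mod 17009 = 7006.
x_3 = 7006^2 mod 17009 = 13071.

4192, 2567, 7006, 13071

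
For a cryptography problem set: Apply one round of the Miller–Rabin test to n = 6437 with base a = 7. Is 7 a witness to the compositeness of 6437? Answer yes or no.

n − 1 = 6436 = 2^2 · 1609, so s = 2 and d = 1609.
Repeated squaring mod 6437: 7^1 ≡ 7, 7^2 ≡ 49, 7^4 ≡ 2401, 7^8 ≡ 3686, 7^16 ≡ 4526, 7^32 ≡ 2142, 7^64 ≡ 5020, 7^128 ≡ 5982, 7^256 ≡ 1041, 7^512 ≡ 2265, 7^1024 ≡ 6373.
1609 = 1024 + 512 + 64 + 8 + 1, so 7^1609 ≡ 6373·2265·5020·3686·7 ≡ 3990 (mod 6437).
x_0 = 7^1609 mod 6437 = 3990.
x_0 is neither 1 nor 6436, so continue squaring.
x_1 = 3990^2 mod 6437 = 1399.
Reached i = s−1 = 1 without hitting −1: 7 is a Miller–Rabin witness and 6437 is composite.

yes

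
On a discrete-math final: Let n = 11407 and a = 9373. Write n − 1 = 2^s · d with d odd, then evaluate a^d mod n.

n − 1 = 11406 = 2^1 · 5703, so s = 1 and d = 5703.
9373^5703 mod 11407 = 133.

133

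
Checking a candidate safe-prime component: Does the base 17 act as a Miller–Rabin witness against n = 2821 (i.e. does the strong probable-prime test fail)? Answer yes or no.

n − 1 = 2820 = 2^2 · 705, so s = 2 and d = 705.
x_0 = 17^705 mod 2821 = 2820.
x_0 = 2820 ≡ −1, so 17 is not a witness.

no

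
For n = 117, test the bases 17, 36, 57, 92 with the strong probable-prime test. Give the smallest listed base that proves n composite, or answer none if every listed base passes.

n − 1 = 116 = 2^2 · 29, so s = 2 and d = 29.
Base 17: x_0 = 17^29 mod 117 = 62. x_0 is neither 1 nor 116, so continue squaring. x_1 = 62^2 mod 117 = 100. Reached i = s−1 = 1 without hitting −1: 17 is a Miller–Rabin witness and 117 is composite.
Base 36: x_0 = 36^29 mod 117 = 108. x_0 is neither 1 nor 116, so continue squaring. x_1 = 108^2 mod 117 = 81. Reached i = s−1 = 1 without hitting −1: 36 is a Miller–Rabin witness and 117 is composite.
Base 57: x_0 = 57^29 mod 117 = 18. x_0 is neither 1 nor 116, so continue squaring. x_1 = 18^2 mod 117 = 90. Reached i = s−1 = 1 without hitting −1: 57 is a Miller–Rabin witness and 117 is composite.
Base 92: x_0 = 92^29 mod 117 = 14. x_0 is neither 1 nor 116, so continue squaring. x_1 = 14^2 mod 117 = 79. Reached i = s−1 = 1 without hitting −1: 92 is a Miller–Rabin witness and 117 is composite.
The smallest witness among the given bases is 17.

17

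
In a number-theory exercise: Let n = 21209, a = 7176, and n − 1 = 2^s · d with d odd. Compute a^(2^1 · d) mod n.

n − 1 = 21208 = 2^3 · 2651, so s = 3 and d = 2651.
x_0 = 7176^2651 mod 21209 = 15117.
x_1 = 15117^2 mod 21209 = 17923.

17923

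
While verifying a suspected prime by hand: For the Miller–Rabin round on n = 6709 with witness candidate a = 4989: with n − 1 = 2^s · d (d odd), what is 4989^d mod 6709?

4559

n − 1 = 6708 = 2^2 · 1677, so s = 2 and d = 1677.
Repeated squaring mod 6709: 4989^1 ≡ 4989, 4989^2 ≡ 6440, 4989^4 ≡ 5271, 4989^8 ≡ 1472, 4989^16 ≡ 6486, 4989^32 ≡ 2766, 4989^64 ≡ 2496, 4989^128 ≡ 4064, 4989^256 ≡ 5247, 4989^512 ≡ 3982, 4989^1024 ≡ 2957.
1677 = 1024 + 512 + 128 + 8 + 4 + 1, so 4989^1677 ≡ 2957·3982·4064·1472·5271·4989 ≡ 4559 (mod 6709).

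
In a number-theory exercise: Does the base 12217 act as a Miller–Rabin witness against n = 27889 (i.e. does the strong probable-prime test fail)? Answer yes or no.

n − 1 = 27888 = 2^4 · 1743, so s = 4 and d = 1743.
Repeated squaring mod 27889: 12217^1 ≡ 12217, 12217^2 ≡ 21050, 12217^4 ≡ 2068, 12217^8 ≡ 9607, 12217^16 ≡ 9748, 12217^32 ≡ 5681, 12217^64 ≡ 6188, 12217^128 ≡ 27636, 12217^256 ≡ 8231, 12217^512 ≡ 6980, 12217^1024 ≡ 26206.
1743 = 1024 + 512 + 128 + 64 + 8 + 4 + 2 + 1, so 12217^1743 ≡ 26206·6980·27636·6188·9607·2068·21050·12217 ≡ 27888 (mod 27889).
x_0 = 12217^1743 mod 27889 = 27888.
x_0 = 27888 ≡ −1, so 12217 is not a witness.

no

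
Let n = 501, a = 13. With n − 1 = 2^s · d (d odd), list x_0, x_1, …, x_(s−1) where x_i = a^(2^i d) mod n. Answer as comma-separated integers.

34, 154

n − 1 = 500 = 2^2 · 125, so s = 2 and d = 125.
x_0 = 13^125 mod 501 = 34.
x_1 = 34^2 mod 501 = 154.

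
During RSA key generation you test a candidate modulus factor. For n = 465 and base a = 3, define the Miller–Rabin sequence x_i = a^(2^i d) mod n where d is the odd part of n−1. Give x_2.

n − 1 = 464 = 2^4 · 29, so s = 4 and d = 29.
By repeated squaring, 3^29 ≡ 393 (mod 465).
x_0 = 393.
x_1 = 393^2 mod 465 = 69.
x_2 = 69^2 mod 465 = 111.

111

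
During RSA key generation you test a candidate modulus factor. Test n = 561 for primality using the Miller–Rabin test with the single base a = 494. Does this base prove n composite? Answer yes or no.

yes

n − 1 = 560 = 2^4 · 35, so s = 4 and d = 35.
x_0 = 494^35 mod 561 = 494.
x_0 is neither 1 nor 560, so continue squaring.
x_1 = 494^2 mod 561 = 1.
x_1 = 1 but x_0 ≠ ±1, a nontrivial square root of 1 — 494 is a witness and 561 is composite.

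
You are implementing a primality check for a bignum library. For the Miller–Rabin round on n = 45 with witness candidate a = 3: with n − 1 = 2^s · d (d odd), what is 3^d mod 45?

27

n − 1 = 44 = 2^2 · 11, so s = 2 and d = 11.
Repeated squaring mod 45: 3^1 ≡ 3, 3^2 ≡ 9, 3^4 ≡ 36, 3^8 ≡ 36.
11 = 8 + 2 + 1, so 3^11 ≡ 36·9·3 ≡ 27 (mod 45).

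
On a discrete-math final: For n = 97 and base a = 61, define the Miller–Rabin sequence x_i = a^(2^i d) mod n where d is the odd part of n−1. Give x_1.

n − 1 = 96 = 2^5 · 3, so s = 5 and d = 3.
x_0 = 61^3 mod 97 = 1.
x_1 = 1^2 mod 97 = 1.

1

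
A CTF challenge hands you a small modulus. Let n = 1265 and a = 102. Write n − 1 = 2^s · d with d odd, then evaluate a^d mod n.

268

n − 1 = 1264 = 2^4 · 79, so s = 4 and d = 79.
By repeated squaring, 102^79 ≡ 268 (mod 1265).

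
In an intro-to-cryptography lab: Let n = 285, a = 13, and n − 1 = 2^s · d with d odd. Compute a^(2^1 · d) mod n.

199

n − 1 = 284 = 2^2 · 71, so s = 2 and d = 71.
Repeated squaring mod 285: 13^1 ≡ 13, 13^2 ≡ 169, 13^4 ≡ 61, 13^8 ≡ 16, 13^16 ≡ 256, 13^32 ≡ 271, 13^64 ≡ 196.
71 = 64 + 4 + 2 + 1, so 13^71 ≡ 196·61·169·13 ≡ 22 (mod 285).
x_0 = 22.
x_1 = 22^2 mod 285 = 199.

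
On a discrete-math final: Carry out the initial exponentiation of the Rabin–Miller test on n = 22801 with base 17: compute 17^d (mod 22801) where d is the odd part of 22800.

n − 1 = 22800 = 2^4 · 1425, so s = 4 and d = 1425.
Repeated squaring mod 22801: 17^1 ≡ 17, 17^2 ≡ 289, 17^4 ≡ 15118, 17^8 ≡ 19501, 17^16 ≡ 13923, 17^32 ≡ 18628, 17^64 ≡ 16766, 17^128 ≡ 8028, 17^256 ≡ 13158, 17^512 ≡ 4971, 17^1024 ≡ 17358.
1425 = 1024 + 256 + 128 + 16 + 1, so 17^1425 ≡ 17358·13158·8028·13923·17 ≡ 4682 (mod 22801).

4682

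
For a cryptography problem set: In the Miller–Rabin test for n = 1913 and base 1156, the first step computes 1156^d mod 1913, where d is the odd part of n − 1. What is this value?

n − 1 = 1912 = 2^3 · 239, so s = 3 and d = 239.
1156^239 mod 1913 = 1.

1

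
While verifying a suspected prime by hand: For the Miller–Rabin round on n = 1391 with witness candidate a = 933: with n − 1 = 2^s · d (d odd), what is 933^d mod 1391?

95

n − 1 = 1390 = 2^1 · 695, so s = 1 and d = 695.
Repeated squaring mod 1391: 933^1 ≡ 933, 933^2 ≡ 1114, 933^4 ≡ 224, 933^8 ≡ 100, 933^16 ≡ 263, 933^32 ≡ 1010, 933^64 ≡ 497, 933^128 ≡ 802, 933^256 ≡ 562, 933^512 ≡ 87.
695 = 512 + 128 + 32 + 16 + 4 + 2 + 1, so 933^695 ≡ 87·802·1010·263·224·1114·933 ≡ 95 (mod 1391).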